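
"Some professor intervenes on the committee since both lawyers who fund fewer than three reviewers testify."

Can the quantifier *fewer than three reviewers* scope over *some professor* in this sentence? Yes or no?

No

*fewer than three reviewers* is embedded in the relative clause *who fund fewer than three reviewers*, which is itself inside the adjunct *since both lawyers who fund fewer than three reviewers testify*.
Two island boundaries intervene — the relative clause and the adjunct. Either alone would block QR.
So the wide-scope reading for *fewer than three reviewers* is blocked.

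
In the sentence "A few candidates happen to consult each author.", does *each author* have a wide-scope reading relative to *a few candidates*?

Yes

Infinitival complements of raising predicates do not block QR; *each author* and *a few candidates* are effectively clausemates.
Nothing blocks QR of the lower DP to a position above the higher one, so inverse scope is available.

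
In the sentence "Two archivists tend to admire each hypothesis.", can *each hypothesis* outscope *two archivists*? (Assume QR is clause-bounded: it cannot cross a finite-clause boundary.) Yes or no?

Yes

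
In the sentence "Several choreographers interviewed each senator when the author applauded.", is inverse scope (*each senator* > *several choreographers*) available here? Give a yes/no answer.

Although there is an adjunct clause, *each senator* is in the main clause, not inside the adjunct.
No island intervenes, so both surface and inverse scope are derivable.

Yes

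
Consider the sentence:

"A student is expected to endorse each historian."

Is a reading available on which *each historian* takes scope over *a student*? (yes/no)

The matrix predicate is a raising verb, whose infinitival complement is not a scope island — *each historian* can QR into the matrix clause.
Nothing blocks QR of the lower DP to a position above the higher one, so inverse scope is available.
So *each historian* > *a student* is among the available readings.

Yes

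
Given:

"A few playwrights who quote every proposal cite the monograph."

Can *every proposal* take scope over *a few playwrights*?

No

*every proposal* is embedded in the relative clause *who quote every proposal*.
Relative clauses block scope extraction: QR cannot target a position outside the modified NP.
There is no licit LF on which *every proposal* c-commands *a few playwrights*.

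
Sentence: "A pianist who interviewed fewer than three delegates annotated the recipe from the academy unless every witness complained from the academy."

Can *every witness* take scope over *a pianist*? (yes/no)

No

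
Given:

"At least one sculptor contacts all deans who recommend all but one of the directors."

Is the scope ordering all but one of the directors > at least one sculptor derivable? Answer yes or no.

No

*all but one of the directors* occurs within the relative clause *who recommend all but one of the directors* modifying *all deans*.
Quantifiers inside a relative clause are trapped there; the RC boundary blocks QR.
*all but one of the directors* > *at least one sculptor* would require crossing that boundary, which is illicit.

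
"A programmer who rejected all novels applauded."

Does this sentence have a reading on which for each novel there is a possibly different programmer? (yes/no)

The paraphrase describes the scope ordering *all novels* > *a programmer*.
Structurally, *all novels* is inside the relative clause *who rejected all novels*.
QR out of a relative clause is ruled out by the relative-clause island constraint.
So *all novels* cannot raise to a position above *a programmer*.

No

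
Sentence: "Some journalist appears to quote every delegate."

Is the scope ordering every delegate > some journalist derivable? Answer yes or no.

Yes

*every delegate* is inside a raising infinitive, which is transparent to QR (no CP barrier), so it behaves as a matrix argument.
Nothing blocks QR of the lower DP to a position above the higher one, so inverse scope is available.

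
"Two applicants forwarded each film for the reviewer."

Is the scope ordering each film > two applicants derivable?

*two applicants* and *each film* are co-arguments of the matrix verb, with nothing but a clause-internal boundary between them.
QR within a single clause is free, so the lower quantifier may take scope over the higher one.

Yes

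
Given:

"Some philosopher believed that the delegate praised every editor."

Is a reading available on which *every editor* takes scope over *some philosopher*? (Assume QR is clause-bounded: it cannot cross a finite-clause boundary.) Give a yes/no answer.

No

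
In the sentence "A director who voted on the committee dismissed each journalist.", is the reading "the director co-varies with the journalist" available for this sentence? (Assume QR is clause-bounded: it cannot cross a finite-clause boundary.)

Yes

The paraphrase describes the scope ordering *each journalist* > *a director*.
Although the sentence contains a relative clause (*who voted on the committee*), *each journalist* is outside it, in the matrix VP.
No island intervenes, so both surface and inverse scope are derivable.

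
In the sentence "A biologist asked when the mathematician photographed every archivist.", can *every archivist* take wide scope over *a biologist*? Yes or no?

No

*every archivist* is embedded in the embedded question *when the mathematician photographed every archivist*.
QR across an interrogative CP boundary is ruled out as a wh-island violation.
So *every archivist* cannot raise high enough to outscope *a biologist*; only the surface ordering *a biologist* > *every archivist* is available.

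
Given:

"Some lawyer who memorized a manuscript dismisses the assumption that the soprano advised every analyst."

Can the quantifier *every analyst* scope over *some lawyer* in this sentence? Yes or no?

*every analyst* sits inside the complex NP *the assumption that the soprano advised every analyst*.
The Complex NP Constraint bars QR out of the complement clause of a noun.
*every analyst* is confined to the island and cannot take scope over *some lawyer*.

No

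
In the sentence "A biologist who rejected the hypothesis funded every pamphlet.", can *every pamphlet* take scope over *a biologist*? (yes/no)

The relative clause *who rejected the hypothesis* modifies *a biologist*, but *every pamphlet* is not inside that relative clause — it is an argument of the matrix verb.
With no island boundary between them, the object can take inverse scope over the subject via ordinary QR within the clause.

Yes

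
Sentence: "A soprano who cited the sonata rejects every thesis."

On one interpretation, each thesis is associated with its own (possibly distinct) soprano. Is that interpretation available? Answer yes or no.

Yes

That reading corresponds to *every thesis* > *a soprano*.
*every thesis* sits in the matrix clause, not in the relative clause on *a soprano*.
QR within a single clause is free, so the lower quantifier may take scope over the higher one.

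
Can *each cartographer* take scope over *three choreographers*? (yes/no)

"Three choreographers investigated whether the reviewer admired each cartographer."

No

The DP *each cartographer* is contained in the embedded question *whether the reviewer admired each cartographer*.
Embedded wh-clauses are opaque for QR, so the quantifier stays inside the question.
There is no licit LF on which *each cartographer* c-commands *three choreographers*.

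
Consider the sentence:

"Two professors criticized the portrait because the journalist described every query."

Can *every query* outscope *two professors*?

No

The DP *every query* is contained in the adjunct clause *because the journalist described every query*.
The adjunct-island constraint bars QR out of an adverbial clause.
*every query* > *two professors* would require crossing that boundary, which is illicit.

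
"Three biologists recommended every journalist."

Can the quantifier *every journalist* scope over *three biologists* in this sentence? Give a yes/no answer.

Both DPs are arguments of the same predicate; there is no clause or island boundary between them.
Ordinary QR to a clause-peripheral position gives the wide-scope LF for the lower DP.

Yes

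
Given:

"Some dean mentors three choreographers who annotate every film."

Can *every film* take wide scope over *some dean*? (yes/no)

*every film* occurs within the relative clause *who annotate every film* modifying *three choreographers*.
QR out of a relative clause is ruled out by the relative-clause island constraint.
*every film* > *some dean* would require crossing that boundary, which is illicit.

No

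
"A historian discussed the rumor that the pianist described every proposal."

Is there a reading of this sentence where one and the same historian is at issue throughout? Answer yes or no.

Yes

The described interpretation is the *a historian* > *every proposal* scoping.
That is the surface-scope ordering, which is always one of the available readings — island constraints only ever restrict inverse scope.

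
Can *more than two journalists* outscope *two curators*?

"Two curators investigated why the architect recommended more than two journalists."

No

The DP *more than two journalists* is contained in the embedded question *why the architect recommended more than two journalists*.
Embedded questions are wh-islands: a quantifier inside an indirect question cannot QR into the matrix clause.
Hence only narrow scope for *more than two journalists* (under *two curators*) survives.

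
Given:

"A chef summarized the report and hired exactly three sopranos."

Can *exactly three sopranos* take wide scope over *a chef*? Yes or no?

The DP *exactly three sopranos* is contained in one conjunct of the coordinate structure (*hired exactly three sopranos*).
A quantifier cannot raise out of one conjunct of a coordination across the whole coordinate structure — the CSC applies to QR.
There is no licit LF on which *exactly three sopranos* c-commands *a chef*.

No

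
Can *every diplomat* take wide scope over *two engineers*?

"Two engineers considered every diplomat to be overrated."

Yes

The ECM infinitive is scope-transparent — *every diplomat* is free to raise above *two engineers*.
With no island boundary between them, the object can take inverse scope over the subject via ordinary QR within the clause.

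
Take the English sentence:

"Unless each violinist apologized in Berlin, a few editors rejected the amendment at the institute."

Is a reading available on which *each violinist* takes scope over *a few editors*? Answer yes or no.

No

Structurally, *each violinist* is inside the adjunct clause *unless each violinist apologized in Berlin*.
Adjuncts are opaque for quantifier raising; a quantifier in an adjunct stays inside it.
*each violinist* is confined to the island and cannot take scope over *a few editors*.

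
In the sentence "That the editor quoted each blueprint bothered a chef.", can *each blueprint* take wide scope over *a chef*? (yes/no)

No

*each blueprint* sits inside the sentential subject *that the editor quoted each blueprint*.
Clausal subjects are scope islands; QR from inside the subject into the matrix is barred.
*each blueprint* is confined to the island and cannot take scope over *a chef*.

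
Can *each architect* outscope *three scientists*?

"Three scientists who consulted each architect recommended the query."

The DP *each architect* is contained in the relative clause *who consulted each architect*.
Quantifiers inside a relative clause are trapped there; the RC boundary blocks QR.
*each architect* is confined to the island and cannot take scope over *three scientists*.

No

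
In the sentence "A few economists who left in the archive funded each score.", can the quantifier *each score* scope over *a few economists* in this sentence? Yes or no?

Yes

The relative clause *who left in the archive* modifies *a few economists*, but *each score* is not inside that relative clause — it is an argument of the matrix verb.
With no island boundary between them, the object can take inverse scope over the subject via ordinary QR within the clause.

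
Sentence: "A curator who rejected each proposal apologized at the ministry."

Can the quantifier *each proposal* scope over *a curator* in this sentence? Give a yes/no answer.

No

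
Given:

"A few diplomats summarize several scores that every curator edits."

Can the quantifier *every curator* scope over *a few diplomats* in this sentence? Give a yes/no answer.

No

*every curator* sits inside the relative clause *that every curator edits* modifying *several scores*.
Quantifiers inside a relative clause are trapped there; the RC boundary blocks QR.
*every curator* > *a few diplomats* would require crossing that boundary, which is illicit.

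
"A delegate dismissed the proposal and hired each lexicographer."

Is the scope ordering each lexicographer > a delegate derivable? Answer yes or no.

No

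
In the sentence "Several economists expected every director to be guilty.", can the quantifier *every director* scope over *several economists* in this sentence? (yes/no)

*every director* is the subject of an ECM infinitive — the infinitival complement of an ECM verb is not a scope island, so *every director* can raise into the matrix clause.
No island intervenes, so both surface and inverse scope are derivable.
The sentence is scopally ambiguous between *several economists* > *every director* and *every director* > *several economists*.

Yes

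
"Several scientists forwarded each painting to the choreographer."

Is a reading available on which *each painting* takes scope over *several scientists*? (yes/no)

*each painting* and *several scientists* are in the same minimal clause.
With no island boundary between them, the object can take inverse scope over the subject via ordinary QR within the clause.

Yes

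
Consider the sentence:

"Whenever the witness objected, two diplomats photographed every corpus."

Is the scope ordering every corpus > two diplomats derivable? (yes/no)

The adjunct clause does not contain *every corpus*, which is the matrix object.
No island intervenes, so both surface and inverse scope are derivable.
So *every corpus* > *two diplomats* is among the available readings.

Yes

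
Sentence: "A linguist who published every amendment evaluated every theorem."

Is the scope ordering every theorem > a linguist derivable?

*every theorem* is a matrix argument; only *a linguist* is modified by the relative clause *who published every amendment*, so the RC island is irrelevant to the target quantifier.
QR within a single clause is free, so the lower quantifier may take scope over the higher one.

Yes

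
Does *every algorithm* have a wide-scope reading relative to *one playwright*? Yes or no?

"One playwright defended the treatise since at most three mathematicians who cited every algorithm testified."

No

*every algorithm* occurs within the relative clause *who cited every algorithm*, which is itself inside the adjunct *since at most three mathematicians who cited every algorithm testified*.
Both the relative clause and the enclosing adjunct are scope islands; QR cannot cross either.
*every algorithm* is confined to the island and cannot take scope over *one playwright*.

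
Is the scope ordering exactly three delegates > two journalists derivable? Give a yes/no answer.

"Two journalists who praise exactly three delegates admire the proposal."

No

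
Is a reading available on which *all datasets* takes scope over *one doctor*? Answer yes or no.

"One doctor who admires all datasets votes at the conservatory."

No

The target quantifier *all datasets* is part of the relative clause *who admires all datasets*.
Quantifiers inside a relative clause are trapped there; the RC boundary blocks QR.
*all datasets* is confined to the island and cannot take scope over *one doctor*.
(Only the surface reading survives: one fixed doctor with respect to all the relevant datasets.)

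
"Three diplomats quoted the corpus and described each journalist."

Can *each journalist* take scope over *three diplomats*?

No

Structurally, *each journalist* is inside one conjunct of the coordinate structure (*described each journalist*).
The Coordinate Structure Constraint blocks movement (including QR) out of a single conjunct.
So the wide-scope reading for *each journalist* is blocked.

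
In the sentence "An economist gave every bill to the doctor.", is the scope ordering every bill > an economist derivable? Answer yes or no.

Yes

*an economist* and *every bill* are co-arguments of the matrix verb, with nothing but a clause-internal boundary between them.
Ordinary QR to a clause-peripheral position gives the wide-scope LF for the lower DP.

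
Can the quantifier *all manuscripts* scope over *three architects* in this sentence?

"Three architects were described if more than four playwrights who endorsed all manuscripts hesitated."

*all manuscripts* is embedded in the relative clause *who endorsed all manuscripts*, which is itself inside the adjunct *if more than four playwrights who endorsed all manuscripts hesitated*.
Both the relative clause and the enclosing adjunct are scope islands; QR cannot cross either.
The inverse ordering *all manuscripts* > *three architects* is therefore underivable.

No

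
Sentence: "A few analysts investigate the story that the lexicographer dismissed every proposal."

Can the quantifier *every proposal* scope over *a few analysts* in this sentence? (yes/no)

The target quantifier *every proposal* is part of the complex NP *the story that the lexicographer dismissed every proposal*.
Since the clause is the complement of a nominal head, the CNPC blocks scope extraction.
So *every proposal* cannot raise high enough to outscope *a few analysts*; only the surface ordering *a few analysts* > *every proposal* is available.

No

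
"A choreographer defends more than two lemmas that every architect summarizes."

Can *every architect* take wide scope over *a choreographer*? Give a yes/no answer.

No

The target quantifier *every architect* is part of the relative clause *that every architect summarizes* modifying *more than two lemmas*.
A relative clause is a scope island — quantifier raising cannot cross its boundary.
The inverse ordering *every architect* > *a choreographer* is therefore underivable.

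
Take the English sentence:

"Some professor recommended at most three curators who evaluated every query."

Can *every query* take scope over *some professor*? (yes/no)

*every query* occurs within the relative clause *who evaluated every query* modifying *at most three curators*.
Quantifiers inside a relative clause are trapped there; the RC boundary blocks QR.
*every query* is confined to the island and cannot take scope over *some professor*.

No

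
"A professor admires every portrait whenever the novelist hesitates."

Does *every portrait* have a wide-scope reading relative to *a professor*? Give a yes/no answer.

Although there is an adjunct clause, *every portrait* is in the main clause, not inside the adjunct.
With no island boundary between them, the object can take inverse scope over the subject via ordinary QR within the clause.

Yes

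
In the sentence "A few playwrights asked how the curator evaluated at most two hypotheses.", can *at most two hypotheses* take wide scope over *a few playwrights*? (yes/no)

*at most two hypotheses* is embedded in the embedded question *how the curator evaluated at most two hypotheses*.
QR across an interrogative CP boundary is ruled out as a wh-island violation.
*at most two hypotheses* is confined to the island and cannot take scope over *a few playwrights*.

No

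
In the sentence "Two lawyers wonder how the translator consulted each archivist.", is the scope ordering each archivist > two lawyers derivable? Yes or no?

No

The target quantifier *each archivist* is part of the embedded question *how the translator consulted each archivist*.
Embedded wh-clauses are opaque for QR, so the quantifier stays inside the question.
So *each archivist* cannot raise high enough to outscope *two lawyers*; only the surface ordering *two lawyers* > *each archivist* is available.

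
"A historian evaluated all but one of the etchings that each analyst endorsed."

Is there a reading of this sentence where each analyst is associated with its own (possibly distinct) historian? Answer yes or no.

No

The described interpretation is the *each analyst* > *a historian* scoping.
*each analyst* sits inside the relative clause *that each analyst endorsed* modifying *all but one of the etchings*.
The relative clause forms an island for QR, so the quantifier is confined to the head noun's restrictor.
*each analyst* is confined to the island and cannot take scope over *a historian*.
(Only the surface reading survives: one fixed historian with respect to all the relevant analysts.)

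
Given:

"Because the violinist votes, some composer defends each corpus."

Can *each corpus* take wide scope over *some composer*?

The adjunct clause does not contain *each corpus*, which is the matrix object.
Ordinary QR to a clause-peripheral position gives the wide-scope LF for the lower DP.

Yes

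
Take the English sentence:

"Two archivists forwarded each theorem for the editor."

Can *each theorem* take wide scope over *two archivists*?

*two archivists* and *each theorem* are co-arguments of the matrix verb, with nothing but a clause-internal boundary between them.
Since no island is crossed, the inverse ordering is licensed alongside surface scope.

Yes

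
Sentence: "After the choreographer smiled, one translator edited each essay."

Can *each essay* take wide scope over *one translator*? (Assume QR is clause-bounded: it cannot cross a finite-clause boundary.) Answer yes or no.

Yes

*each essay* is a matrix argument; the adjunct is an island but the target quantifier is outside it.
Since no island is crossed, the inverse ordering is licensed alongside surface scope.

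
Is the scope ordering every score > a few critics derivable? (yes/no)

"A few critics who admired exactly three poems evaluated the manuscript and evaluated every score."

No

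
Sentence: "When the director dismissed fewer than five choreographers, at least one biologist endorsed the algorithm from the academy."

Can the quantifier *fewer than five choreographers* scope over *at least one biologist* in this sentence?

No

The target quantifier *fewer than five choreographers* is part of the adjunct clause *when the director dismissed fewer than five choreographers*.
Adjunct clauses are scope islands: a quantifier inside an adjunct cannot raise into the matrix clause.
The ordering *fewer than five choreographers* > *at least one biologist* is therefore underivable.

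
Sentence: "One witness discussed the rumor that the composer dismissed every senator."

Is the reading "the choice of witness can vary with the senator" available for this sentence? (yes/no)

That reading corresponds to *every senator* > *one witness*.
*every senator* occurs within the complex NP *the rumor that the composer dismissed every senator*.
Noun-complement clauses are scope islands (the Complex NP Constraint): a quantifier inside one cannot scope into the matrix.
The inverse ordering *every senator* > *one witness* is therefore underivable.
(Only the surface reading survives: one fixed witness with respect to all the relevant senators.)

No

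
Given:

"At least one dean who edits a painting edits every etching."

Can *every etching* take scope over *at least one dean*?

Yes

*every etching* sits in the matrix clause, not in the relative clause on *at least one dean*.
No island intervenes, so both surface and inverse scope are derivable.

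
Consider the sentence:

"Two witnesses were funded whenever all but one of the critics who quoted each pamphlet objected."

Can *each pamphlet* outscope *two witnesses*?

No

*each pamphlet* is embedded in the relative clause *who quoted each pamphlet*, which is itself inside the adjunct *whenever all but one of the critics who quoted each pamphlet objected*.
The quantifier would have to escape first the RC and then the adjunct — two independent island violations.
*each pamphlet* > *two witnesses* would require crossing that boundary, which is illicit.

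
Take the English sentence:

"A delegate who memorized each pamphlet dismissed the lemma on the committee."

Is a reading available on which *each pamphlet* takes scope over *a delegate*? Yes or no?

No

The DP *each pamphlet* is contained in the relative clause *who memorized each pamphlet*.
Relative clauses block scope extraction: QR cannot target a position outside the modified NP.
So *each pamphlet* cannot raise to a position above *a delegate*.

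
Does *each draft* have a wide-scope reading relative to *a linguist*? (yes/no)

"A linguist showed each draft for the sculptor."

Both DPs are arguments of the same predicate; there is no clause or island boundary between them.
With no island boundary between them, the object can take inverse scope over the subject via ordinary QR within the clause.
The sentence is scopally ambiguous between *a linguist* > *each draft* and *each draft* > *a linguist*.

Yes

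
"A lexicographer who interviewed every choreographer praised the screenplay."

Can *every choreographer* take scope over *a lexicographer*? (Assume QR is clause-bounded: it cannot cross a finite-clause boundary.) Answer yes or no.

No

*every choreographer* sits inside the relative clause *who interviewed every choreographer*.
QR out of a relative clause is ruled out by the relative-clause island constraint.
*every choreographer* is confined to the island and cannot take scope over *a lexicographer*.
(Only the surface reading survives: one fixed lexicographer with respect to all the relevant choreographers.)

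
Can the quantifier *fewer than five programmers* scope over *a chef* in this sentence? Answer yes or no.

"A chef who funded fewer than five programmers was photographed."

*fewer than five programmers* sits inside the relative clause *who funded fewer than five programmers*.
QR out of a relative clause is ruled out by the relative-clause island constraint.
So *fewer than five programmers* cannot raise high enough to outscope *a chef*; only the surface ordering *a chef* > *fewer than five programmers* is available.

No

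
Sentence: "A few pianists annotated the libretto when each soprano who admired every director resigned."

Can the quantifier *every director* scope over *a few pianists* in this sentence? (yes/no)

*every director* is embedded in the relative clause *who admired every director*, which is itself inside the adjunct *when each soprano who admired every director resigned*.
Both the relative clause and the enclosing adjunct are scope islands; QR cannot cross either.
The inverse ordering *every director* > *a few pianists* is therefore underivable.

No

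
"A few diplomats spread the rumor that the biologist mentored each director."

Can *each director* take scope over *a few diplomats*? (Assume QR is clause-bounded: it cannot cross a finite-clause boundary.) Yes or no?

No

The DP *each director* is contained in the complex NP *the rumor that the biologist mentored each director*.
The complex NP is opaque for QR — the quantifier is frozen inside the noun's complement.
The inverse ordering *each director* > *a few diplomats* is therefore underivable.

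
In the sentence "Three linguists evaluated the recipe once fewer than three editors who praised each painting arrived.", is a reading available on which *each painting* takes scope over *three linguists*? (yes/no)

The target quantifier *each painting* is part of the relative clause *who praised each painting*, which is itself inside the adjunct *once fewer than three editors who praised each painting arrived*.
Two island boundaries intervene — the relative clause and the adjunct. Either alone would block QR.
So *each painting* cannot raise high enough to outscope *three linguists*; only the surface ordering *three linguists* > *each painting* is available.

No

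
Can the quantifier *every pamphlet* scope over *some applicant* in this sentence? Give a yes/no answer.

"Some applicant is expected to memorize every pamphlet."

Yes

*every pamphlet* is the object of the infinitival complement of a raising predicate; raising infinitives are transparent for QR, so the two DPs are in effect clausemates.
Since no island is crossed, the inverse ordering is licensed alongside surface scope.
So *every pamphlet* > *some applicant* is among the available readings.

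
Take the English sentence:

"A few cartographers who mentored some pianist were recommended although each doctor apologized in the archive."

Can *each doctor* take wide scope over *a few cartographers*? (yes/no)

No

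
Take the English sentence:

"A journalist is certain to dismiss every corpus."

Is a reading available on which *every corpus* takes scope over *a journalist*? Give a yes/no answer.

Yes

Raising constructions are monoclausal for scope purposes; *every corpus* is not separated from *a journalist* by any island.
Nothing blocks QR of the lower DP to a position above the higher one, so inverse scope is available.
The sentence is scopally ambiguous between *a journalist* > *every corpus* and *every corpus* > *a journalist*.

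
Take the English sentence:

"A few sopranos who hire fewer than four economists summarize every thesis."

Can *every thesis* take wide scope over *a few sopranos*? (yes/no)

The relative clause *who hire fewer than four economists* modifies *a few sopranos*, but *every thesis* is not inside that relative clause — it is an argument of the matrix verb.
Nothing blocks QR of the lower DP to a position above the higher one, so inverse scope is available.

Yes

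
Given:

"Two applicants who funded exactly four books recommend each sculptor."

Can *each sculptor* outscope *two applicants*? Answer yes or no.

*each sculptor* is a matrix argument; only *two applicants* is modified by the relative clause *who funded exactly four books*, so the RC island is irrelevant to the target quantifier.
QR within a single clause is free, so the lower quantifier may take scope over the higher one.
The sentence is scopally ambiguous between *two applicants* > *each sculptor* and *each sculptor* > *two applicants*.

Yes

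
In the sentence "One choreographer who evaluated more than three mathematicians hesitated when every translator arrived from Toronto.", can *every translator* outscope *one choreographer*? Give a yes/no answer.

*every translator* sits inside the adjunct clause *when every translator arrived from Toronto*.
Adjunct clauses are scope islands: a quantifier inside an adjunct cannot raise into the matrix clause.
There is no licit LF on which *every translator* c-commands *one choreographer*.

No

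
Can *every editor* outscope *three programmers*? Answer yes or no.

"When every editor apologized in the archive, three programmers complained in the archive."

No

The DP *every editor* is contained in the adjunct clause *when every editor apologized in the archive*.
Adverbial clauses are not L-marked, so they are barriers for QR — the quantifier cannot escape the adjunct.
*every editor* is confined to the island and cannot take scope over *three programmers*.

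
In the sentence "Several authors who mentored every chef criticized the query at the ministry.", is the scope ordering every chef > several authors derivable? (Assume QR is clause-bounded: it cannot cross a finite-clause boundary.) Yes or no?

No

*every chef* is embedded in the relative clause *who mentored every chef*.
Relative clauses are scope islands: a quantifier cannot QR out of a relative clause to take scope in the matrix clause.
*every chef* > *several authors* would require crossing that boundary, which is illicit.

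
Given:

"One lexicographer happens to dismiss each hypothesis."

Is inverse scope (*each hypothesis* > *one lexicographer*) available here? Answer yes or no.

Yes

*each hypothesis* is the object of the infinitival complement of a raising predicate; raising infinitives are transparent for QR, so the two DPs are in effect clausemates.
Ordinary QR to a clause-peripheral position gives the wide-scope LF for the lower DP.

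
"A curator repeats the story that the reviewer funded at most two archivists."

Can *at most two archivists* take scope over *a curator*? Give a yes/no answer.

*at most two archivists* is embedded in the complex NP *the story that the reviewer funded at most two archivists*.
Since the clause is the complement of a nominal head, the CNPC blocks scope extraction.
*at most two archivists* > *a curator* would require crossing that boundary, which is illicit.

No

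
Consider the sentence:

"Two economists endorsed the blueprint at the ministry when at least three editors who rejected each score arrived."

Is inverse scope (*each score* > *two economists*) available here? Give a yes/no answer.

No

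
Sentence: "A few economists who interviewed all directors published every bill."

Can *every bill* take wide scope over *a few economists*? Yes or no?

Yes

The RC *who interviewed all directors* is an island, but *every bill* is not inside it — it is the matrix object, a clausemate of *a few economists*.
Clause-internal QR can adjoin the lower DP above the subject, yielding the inverse reading.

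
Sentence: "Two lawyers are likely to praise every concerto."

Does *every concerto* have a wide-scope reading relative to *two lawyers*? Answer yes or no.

Yes

The matrix predicate is a raising verb, whose infinitival complement is not a scope island — *every concerto* can QR into the matrix clause.
No island intervenes, so both surface and inverse scope are derivable.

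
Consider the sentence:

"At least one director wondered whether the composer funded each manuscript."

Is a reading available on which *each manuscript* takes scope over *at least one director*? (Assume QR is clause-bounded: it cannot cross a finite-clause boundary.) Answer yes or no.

No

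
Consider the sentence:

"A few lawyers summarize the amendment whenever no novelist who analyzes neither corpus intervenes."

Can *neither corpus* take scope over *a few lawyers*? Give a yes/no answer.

The target quantifier *neither corpus* is part of the relative clause *who analyzes neither corpus*, which is itself inside the adjunct *whenever no novelist who analyzes neither corpus intervenes*.
Even if one barrier were somehow void, the other would still block QR.
The inverse ordering *neither corpus* > *a few lawyers* is therefore underivable.

No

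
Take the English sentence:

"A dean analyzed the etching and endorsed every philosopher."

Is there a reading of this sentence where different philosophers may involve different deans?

The paraphrase describes the scope ordering *every philosopher* > *a dean*.
*every philosopher* occurs within one conjunct of the coordinate structure (*endorsed every philosopher*).
Coordinate structures are islands for non-across-the-board movement, QR included.
*every philosopher* > *a dean* would require crossing that boundary, which is illicit.

No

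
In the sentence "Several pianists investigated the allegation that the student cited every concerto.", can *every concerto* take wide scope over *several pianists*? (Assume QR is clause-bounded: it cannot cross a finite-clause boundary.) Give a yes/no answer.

No

The target quantifier *every concerto* is part of the complex NP *the allegation that the student cited every concerto*.
A that-clause complement to a noun is an island; QR cannot cross the NP boundary.
There is no licit LF on which *every concerto* c-commands *several pianists*.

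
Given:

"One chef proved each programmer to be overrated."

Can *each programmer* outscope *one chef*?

Yes

This is an ECM construction: *each programmer* is the infinitival subject, Case-marked by the matrix verb, and the infinitive is transparent for QR.
No island intervenes, so both surface and inverse scope are derivable.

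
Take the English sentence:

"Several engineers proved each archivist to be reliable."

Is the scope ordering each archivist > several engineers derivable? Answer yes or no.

Yes

The ECM infinitive is scope-transparent — *each archivist* is free to raise above *several engineers*.
No island intervenes, so both surface and inverse scope are derivable.
Both orderings are possible: *several engineers* > *each archivist* and *each archivist* > *several engineers*.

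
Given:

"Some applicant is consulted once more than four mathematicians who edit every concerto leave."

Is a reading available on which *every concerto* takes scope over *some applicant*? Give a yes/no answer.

The target quantifier *every concerto* is part of the relative clause *who edit every concerto*, which is itself inside the adjunct *once more than four mathematicians who edit every concerto leave*.
Both the relative clause and the enclosing adjunct are scope islands; QR cannot cross either.
So *every concerto* cannot raise high enough to outscope *some applicant*; only the surface ordering *some applicant* > *every concerto* is available.

No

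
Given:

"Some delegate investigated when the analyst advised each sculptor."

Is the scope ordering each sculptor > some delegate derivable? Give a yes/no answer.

*each sculptor* is embedded in the embedded question *when the analyst advised each sculptor*.
The wh-island constraint blocks QR out of an embedded interrogative.
*each sculptor* is confined to the island and cannot take scope over *some delegate*.

No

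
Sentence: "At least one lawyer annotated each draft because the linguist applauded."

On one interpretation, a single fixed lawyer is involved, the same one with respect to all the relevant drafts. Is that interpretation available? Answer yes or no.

Yes

That reading corresponds to *at least one lawyer* > *each draft*.
That is the surface-scope ordering, which is always one of the available readings — island constraints only ever restrict inverse scope.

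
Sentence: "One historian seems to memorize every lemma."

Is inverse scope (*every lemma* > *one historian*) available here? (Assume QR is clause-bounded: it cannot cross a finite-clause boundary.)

*every lemma* is the object of the infinitival complement of a raising predicate; raising infinitives are transparent for QR, so the two DPs are in effect clausemates.
Nothing blocks QR of the lower DP to a position above the higher one, so inverse scope is available.

Yes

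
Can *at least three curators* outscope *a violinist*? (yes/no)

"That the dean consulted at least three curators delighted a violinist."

No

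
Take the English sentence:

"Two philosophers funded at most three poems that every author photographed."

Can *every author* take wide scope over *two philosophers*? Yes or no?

No

*every author* occurs within the relative clause *that every author photographed* modifying *at most three poems*.
Relative clauses block scope extraction: QR cannot target a position outside the modified NP.
*every author* > *two philosophers* would require crossing that boundary, which is illicit.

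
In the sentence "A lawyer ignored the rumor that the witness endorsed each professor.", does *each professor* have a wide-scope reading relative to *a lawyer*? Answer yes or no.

No

*each professor* is embedded in the complex NP *the rumor that the witness endorsed each professor*.
Noun-complement clauses are scope islands (the Complex NP Constraint): a quantifier inside one cannot scope into the matrix.
Hence only narrow scope for *each professor* (under *a lawyer*) survives.
(Only the surface reading survives: one fixed lawyer with respect to all the relevant professors.)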